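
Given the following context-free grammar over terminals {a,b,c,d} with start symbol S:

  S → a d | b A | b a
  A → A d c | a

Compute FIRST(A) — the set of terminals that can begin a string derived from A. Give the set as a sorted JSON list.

FIRST sets, iterate to fixpoint:
pass 1:
  A via A→a: +{a}
  S via S→a d: +{a}
  S via S→b A: +{b}
  S: {a,b}  A: {a}
pass 2: (no change)
  S: {a,b}  A: {a}

FIRST(A) = ["a"]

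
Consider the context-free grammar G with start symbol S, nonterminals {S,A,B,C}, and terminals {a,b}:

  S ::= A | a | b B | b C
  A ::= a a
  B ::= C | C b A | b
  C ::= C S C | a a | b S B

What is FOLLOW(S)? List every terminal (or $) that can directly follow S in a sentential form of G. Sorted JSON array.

FIRST sets, iterate to fixpoint:
round 1:
  A via A→a a: +{a}
  B via B→b: +{b}
  C via C→a a: +{a}
  C via C→b S B: +{b}
  S via S→A: +{a}
  S via S→b B: +{b}
  FIRST[S]={a,b}  FIRST[A]={a}  FIRST[B]={b}  FIRST[C]={a,b}
round 2:
  B via B→C: +{a}
  FIRST[S]={a,b}  FIRST[A]={a}  FIRST[B]={a,b}  FIRST[C]={a,b}
round 3: — fixpoint
  FIRST[S]={a,b}  FIRST[A]={a}  FIRST[B]={a,b}  FIRST[C]={a,b}

FOLLOW sets:
initialize: $ ∈ FOLLOW(S)
pass 1:
  B→C b A: FOLLOW(C) ⊇ FIRST(b) = {b}; new: +{b}
  C→C S C: FOLLOW(C) ⊇ FIRST(S) = {a,b}; new: +{a}
  C→C S C: FOLLOW(S) ⊇ FIRST(C) = {a,b}; new: +{a,b}
  C→b S B: FOLLOW(B) ⊇ FOLLOW(C) ⊇ {a,b}; new: +{a,b}
  S→A: FOLLOW(A) ⊇ FOLLOW(S) ⊇ {$,a,b}; new: +{$,a,b}
  S→b B: FOLLOW(B) ⊇ FOLLOW(S) ⊇ {$,a,b}; new: +{$}
  S→b C: FOLLOW(C) ⊇ FOLLOW(S) ⊇ {$,a,b}; new: +{$}
  FOLLOW(S)={$,a,b}  FOLLOW(A)={$,a,b}  FOLLOW(B)={$,a,b}  FOLLOW(C)={$,a,b}
pass 2: (stable)
  FOLLOW(S)={$,a,b}  FOLLOW(A)={$,a,b}  FOLLOW(B)={$,a,b}  FOLLOW(C)={$,a,b}

FOLLOW(S) = ["$", "a", "b"]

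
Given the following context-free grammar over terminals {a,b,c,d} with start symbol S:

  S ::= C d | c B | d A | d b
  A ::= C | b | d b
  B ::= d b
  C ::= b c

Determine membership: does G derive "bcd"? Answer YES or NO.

Convert to CNF:
  S -> C T2 | T1 B | T2 A | T2 T0
  A -> T0 T1 | T2 T0 | b
  B -> T2 T0
  C -> T0 T1
  T0 -> b
  T1 -> c
  T2 -> d

Fill CYK table bottom-up:
  cell(0,0) b: {A,T0}  orig:{A}
  cell(1,1) c: {T1}  orig:{}
  cell(2,2) d: {T2}  orig:{}
  cell(0,1) bc: {A,C}
  cell(1,2) cd: ∅
  cell(0,2) bcd: {S}

S ∈ T[0,2] ⇒ YES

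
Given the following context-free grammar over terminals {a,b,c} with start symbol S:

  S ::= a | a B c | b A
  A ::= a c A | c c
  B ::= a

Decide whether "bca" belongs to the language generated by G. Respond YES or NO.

CNF form of G:
  S -> T0 X4 | T2 A | a
  A -> T0 X3 | T1 T1
  B -> a
  T0 -> a
  T1 -> c
  T2 -> b
  X3 -> T1 A
  X4 -> B T1

CYK table (by increasing span):
  [0..0]={T2}  "b"  orig:{}
  [1..1]={T1}  "c"  orig:{}
  [2..2]={B,S,T0}  "a"  orig:{B,S}
  [0..1]=∅  "bc"
  [1..2]=∅  "ca"
  [0..2]=∅  "bca"

S ∉ T[0,2] ⇒ NO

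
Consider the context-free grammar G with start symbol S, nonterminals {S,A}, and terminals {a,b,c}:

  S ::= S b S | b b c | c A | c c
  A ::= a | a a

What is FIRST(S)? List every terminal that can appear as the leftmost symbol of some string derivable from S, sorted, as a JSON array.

FIRST sets, iterate to fixpoint:
pass 1:
  A via A→a: +{a}
  S via S→b b c: +{b}
  S via S→c A: +{c}
  FIRST[S]={b,c}  FIRST[A]={a}
pass 2: — fixpoint
  FIRST[S]={b,c}  FIRST[A]={a}

FIRST(S) = ["b", "c"]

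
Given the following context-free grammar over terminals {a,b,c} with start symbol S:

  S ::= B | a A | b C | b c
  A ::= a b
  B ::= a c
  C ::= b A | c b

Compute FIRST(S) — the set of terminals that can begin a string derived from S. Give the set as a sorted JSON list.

FIRST iteration:
pass 1:
  A via A→a b: +{a}
  B via B→a c: +{a}
  C via C→b A: +{b}
  C via C→c b: +{c}
  S via S→B: +{a}
  S via S→b C: +{b}
  FIRST(S)={a,b}  FIRST(A)={a}  FIRST(B)={a}  FIRST(C)={b,c}
pass 2: (stable)
  FIRST(S)={a,b}  FIRST(A)={a}  FIRST(B)={a}  FIRST(C)={b,c}

FIRST(S) = ["a", "b"]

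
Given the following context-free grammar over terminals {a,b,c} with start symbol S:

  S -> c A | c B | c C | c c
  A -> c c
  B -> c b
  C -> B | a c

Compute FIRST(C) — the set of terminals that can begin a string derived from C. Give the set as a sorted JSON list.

FIRST sets, iterate to fixpoint:
iter 1:
  A via A→c c: +{c}
  B via B→c b: +{c}
  C via C→B: +{c}
  C via C→a c: +{a}
  S via S→c A: +{c}
  FIRST(S)={c}  FIRST(A)={c}  FIRST(B)={c}  FIRST(C)={a,c}
iter 2: done
  FIRST(S)={c}  FIRST(A)={c}  FIRST(B)={c}  FIRST(C)={a,c}

FIRST(C) = ["a", "c"]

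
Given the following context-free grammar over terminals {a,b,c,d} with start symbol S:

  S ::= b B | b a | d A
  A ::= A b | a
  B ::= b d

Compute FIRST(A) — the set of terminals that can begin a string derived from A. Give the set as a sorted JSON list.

FIRST iteration:
iter 1:
  A via A→a: +{a}
  B via B→b d: +{b}
  S via S→b B: +{b}
  S via S→d A: +{d}
  FIRST(S)={b,d}  FIRST(A)={a}  FIRST(B)={b}
iter 2: — fixpoint
  FIRST(S)={b,d}  FIRST(A)={a}  FIRST(B)={b}

FIRST(A) = ["a"]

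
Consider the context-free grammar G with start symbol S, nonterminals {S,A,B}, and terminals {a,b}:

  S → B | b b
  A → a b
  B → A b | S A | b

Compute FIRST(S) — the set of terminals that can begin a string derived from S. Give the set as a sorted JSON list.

FIRST sets, iterate to fixpoint:
iter 1:
  A via A→a b: +{a}
  B via B→A b: +{a}
  B via B→b: +{b}
  S via S→B: +{a,b}
  FIRST(S)={a,b}  FIRST(A)={a}  FIRST(B)={a,b}
iter 2: — fixpoint
  FIRST(S)={a,b}  FIRST(A)={a}  FIRST(B)={a,b}

FIRST(S) = ["a", "b"]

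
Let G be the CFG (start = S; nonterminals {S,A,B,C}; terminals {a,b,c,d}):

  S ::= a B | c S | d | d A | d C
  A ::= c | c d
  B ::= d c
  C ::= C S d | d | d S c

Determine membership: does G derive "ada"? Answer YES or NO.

Convert to CNF:
  S -> T0 S | T1 A | T1 C | T2 B | d
  A -> T0 T1 | c
  B -> T1 T0
  C -> C X3 | T1 X4 | d
  T0 -> c
  T1 -> d
  T2 -> a
  X3 -> S T1
  X4 -> S T0

CYK table (by increasing span):
  T[0,0] 'a' = {T2}  orig:{}
  T[1,1] 'd' = {C,S,T1}  orig:{C,S}
  T[2,2] 'a' = {T2}  orig:{}
  T[0,1] 'ad' = ∅
  T[1,2] 'da' = ∅
  T[0,2] 'ada' = ∅

S ∉ T[0,2] ⇒ NO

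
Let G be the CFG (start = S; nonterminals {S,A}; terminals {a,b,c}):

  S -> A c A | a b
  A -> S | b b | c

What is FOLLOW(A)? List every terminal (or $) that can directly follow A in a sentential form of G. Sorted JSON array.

FIRST sets, iterate to fixpoint:
[1]
  A via A→b b: +{b}
  A via A→c: +{c}
  S via S→A c A: +{b,c}
  S via S→a b: +{a}
  FIRST(S)={a,b,c}  FIRST(A)={b,c}
[2]
  A via A→S: +{a}
  FIRST(S)={a,b,c}  FIRST(A)={a,b,c}
[3] (no change)
  FIRST(S)={a,b,c}  FIRST(A)={a,b,c}

FOLLOW sets:
FOLLOW(S) := {$}
iter 1:
  S→A c A: FOLLOW(A) ⊇ FIRST(c) = {c}; new: +{c}
  S→A c A: FOLLOW(A) ⊇ FOLLOW(S) ⊇ {$}; new: +{$}
  FOLLOW(S)={$}  FOLLOW(A)={$,c}
iter 2:
  A→S: FOLLOW(S) ⊇ FOLLOW(A) ⊇ {$,c}; new: +{c}
  FOLLOW(S)={$,c}  FOLLOW(A)={$,c}
iter 3: (stable)
  FOLLOW(S)={$,c}  FOLLOW(A)={$,c}

FOLLOW(A) = ["$", "c"]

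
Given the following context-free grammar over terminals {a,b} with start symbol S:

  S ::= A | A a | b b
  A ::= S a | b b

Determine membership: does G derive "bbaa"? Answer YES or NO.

CNF form of G:
  S -> A T0 | S T0 | T1 T1
  A -> S T0 | T1 T1
  T0 -> a
  T1 -> b

CYK fill:
  cell(0,0) b: {T1}  orig:{}
  cell(1,1) b: {T1}  orig:{}
  cell(2,2) a: {T0}  orig:{}
  cell(3,3) a: {T0}  orig:{}
  cell(0,1) bb: {A,S}
  cell(1,2) ba: ∅
  cell(2,3) aa: ∅
  cell(0,2) bba: {A,S}
  cell(1,3) baa: ∅
  cell(0,3) bbaa: {A,S}

S ∈ T[0,3] ⇒ YES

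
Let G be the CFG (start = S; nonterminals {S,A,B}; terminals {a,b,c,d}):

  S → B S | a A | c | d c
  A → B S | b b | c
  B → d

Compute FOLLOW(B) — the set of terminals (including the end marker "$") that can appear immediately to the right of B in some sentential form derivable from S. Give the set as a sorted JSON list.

FIRST iteration:
pass 1:
  A via A→b b: +{b}
  A via A→c: +{c}
  B via B→d: +{d}
  S via S→B S: +{d}
  S via S→a A: +{a}
  S via S→c: +{c}
  S: {a,c,d}  A: {b,c}  B: {d}
pass 2:
  A via A→B S: +{d}
  S: {a,c,d}  A: {b,c,d}  B: {d}
pass 3: done
  S: {a,c,d}  A: {b,c,d}  B: {d}

Compute FOLLOW by fixpoint:
initialize: $ ∈ FOLLOW(S)
pass 1:
  A→B S: FOLLOW(B) ⊇ FIRST(S) = {a,c,d}; new: +{a,c,d}
  S→a A: FOLLOW(A) ⊇ FOLLOW(S) ⊇ {$}; new: +{$}
  FOLLOW[S]={$}  FOLLOW[A]={$}  FOLLOW[B]={a,c,d}
pass 2: — fixpoint
  FOLLOW[S]={$}  FOLLOW[A]={$}  FOLLOW[B]={a,c,d}

FOLLOW(B) = ["a", "c", "d"]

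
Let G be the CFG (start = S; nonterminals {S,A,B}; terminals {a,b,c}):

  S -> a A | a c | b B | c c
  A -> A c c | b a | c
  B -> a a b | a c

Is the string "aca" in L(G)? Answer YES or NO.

Convert to CNF:
  S -> T0 T0 | T1 B | T2 A | T2 T0
  A -> A X3 | T1 T2 | c
  B -> T2 T0 | T2 X4
  T0 -> c
  T1 -> b
  T2 -> a
  X3 -> T0 T0
  X4 -> T2 T1

Fill CYK table bottom-up:
  cell(0,0) a: {T2}  orig:{}
  cell(1,1) c: {A,T0}  orig:{A}
  cell(2,2) a: {T2}  orig:{}
  cell(0,1) ac: {B,S}
  cell(1,2) ca: ∅
  cell(0,2) aca: ∅

S ∉ T[0,2] ⇒ NO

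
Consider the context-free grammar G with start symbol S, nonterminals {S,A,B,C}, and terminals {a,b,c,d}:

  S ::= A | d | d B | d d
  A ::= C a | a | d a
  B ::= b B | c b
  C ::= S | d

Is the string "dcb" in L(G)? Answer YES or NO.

CNF form of G:
  S -> C T0 | T1 B | T1 T0 | T1 T1 | a | d
  A -> C T0 | T1 T0 | a
  B -> T2 B | T3 T2
  C -> C T0 | T1 B | T1 T0 | T1 T1 | a | d
  T0 -> a
  T1 -> d
  T2 -> b
  T3 -> c

CYK fill:
  T[0,0] 'd' = {C,S,T1}  orig:{C,S}
  T[1,1] 'c' = {T3}  orig:{}
  T[2,2] 'b' = {T2}  orig:{}
  T[0,1] 'dc' = ∅
  T[1,2] 'cb' = {B}
  T[0,2] 'dcb' = {C,S}

S ∈ T[0,2] ⇒ YES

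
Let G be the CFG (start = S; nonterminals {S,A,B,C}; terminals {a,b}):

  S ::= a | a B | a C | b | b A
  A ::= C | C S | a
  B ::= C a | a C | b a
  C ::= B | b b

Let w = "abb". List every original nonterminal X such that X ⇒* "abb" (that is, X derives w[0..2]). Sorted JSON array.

CNF form of G:
  S -> T0 B | T0 C | T1 A | a | b
  A -> C S | C T0 | T0 C | T1 T0 | T1 T1 | a
  B -> C T0 | T0 C | T1 T0
  C -> C T0 | T0 C | T1 T0 | T1 T1
  T0 -> a
  T1 -> b

CYK table (by increasing span) (cells [i..j] with 0 ≤ i ≤ j ≤ 2 only):
  [0..0]={A,S,T0}  "a"  orig:{A,S}
  [1..1]={S,T1}  "b"  orig:{S}
  [2..2]={S,T1}  "b"  orig:{S}
  [0..1]=∅  "ab"
  [1..2]={A,C}  "bb"
  [0..2]={A,B,C,S}  "abb"

Original NTs in T[0,2] deriving "abb": ["A", "B", "C", "S"]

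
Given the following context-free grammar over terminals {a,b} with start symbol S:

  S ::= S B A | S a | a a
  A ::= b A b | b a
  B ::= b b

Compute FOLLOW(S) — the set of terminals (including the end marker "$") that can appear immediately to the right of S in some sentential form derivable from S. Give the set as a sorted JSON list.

Compute FIRST by fixpoint:
[1]
  A via A→b A b: +{b}
  B via B→b b: +{b}
  S via S→a a: +{a}
  S: {a}  A: {b}  B: {b}
[2] (no change)
  S: {a}  A: {b}  B: {b}

Compute FOLLOW by fixpoint:
initialize: $ ∈ FOLLOW(S)
iter 1:
  A→b A b: FOLLOW(A) ⊇ FIRST(b) = {b}; new: +{b}
  S→S B A: FOLLOW(S) ⊇ FIRST(B) = {b}; new: +{b}
  S→S B A: FOLLOW(B) ⊇ FIRST(A) = {b}; new: +{b}
  S→S B A: FOLLOW(A) ⊇ FOLLOW(S) ⊇ {$,b}; new: +{$}
  S→S a: FOLLOW(S) ⊇ FIRST(a) = {a}; new: +{a}
  FOLLOW(S)={$,a,b}  FOLLOW(A)={$,b}  FOLLOW(B)={b}
iter 2:
  S→S B A: FOLLOW(A) ⊇ FOLLOW(S) ⊇ {$,a,b}; new: +{a}
  FOLLOW(S)={$,a,b}  FOLLOW(A)={$,a,b}  FOLLOW(B)={b}
iter 3: (stable)
  FOLLOW(S)={$,a,b}  FOLLOW(A)={$,a,b}  FOLLOW(B)={b}

FOLLOW(S) = ["$", "a", "b"]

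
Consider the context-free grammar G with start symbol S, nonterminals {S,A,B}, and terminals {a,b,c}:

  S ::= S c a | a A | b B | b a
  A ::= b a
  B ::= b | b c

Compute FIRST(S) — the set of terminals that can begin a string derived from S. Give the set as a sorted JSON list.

Compute FIRST by fixpoint:
pass 1:
  A via A→b a: +{b}
  B via B→b: +{b}
  S via S→a A: +{a}
  S via S→b B: +{b}
  FIRST[S]={a,b}  FIRST[A]={b}  FIRST[B]={b}
pass 2: (no change)
  FIRST[S]={a,b}  FIRST[A]={b}  FIRST[B]={b}

FIRST(S) = ["a", "b"]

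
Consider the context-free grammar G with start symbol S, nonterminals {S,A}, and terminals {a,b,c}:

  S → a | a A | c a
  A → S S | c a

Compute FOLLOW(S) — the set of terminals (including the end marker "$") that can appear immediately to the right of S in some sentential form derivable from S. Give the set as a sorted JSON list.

Compute FIRST by fixpoint:
pass 1:
  A via A→c a: +{c}
  S via S→a: +{a}
  S via S→c a: +{c}
  FIRST[S]={a,c}  FIRST[A]={c}
pass 2:
  A via A→S S: +{a}
  FIRST[S]={a,c}  FIRST[A]={a,c}
pass 3: — fixpoint
  FIRST[S]={a,c}  FIRST[A]={a,c}

FOLLOW iteration:
seed FOLLOW(S) with $
[1]
  A→S S: FOLLOW(S) ⊇ FIRST(S) = {a,c}; new: +{a,c}
  S→a A: FOLLOW(A) ⊇ FOLLOW(S) ⊇ {$,a,c}; new: +{$,a,c}
  S: {$,a,c}  A: {$,a,c}
[2] (stable)
  S: {$,a,c}  A: {$,a,c}

FOLLOW(S) = ["$", "a", "c"]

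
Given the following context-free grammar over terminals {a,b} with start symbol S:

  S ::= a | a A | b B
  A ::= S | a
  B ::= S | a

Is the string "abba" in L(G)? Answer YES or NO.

CNF form of G:
  S -> T0 A | T1 B | a
  A -> T0 A | T1 B | a
  B -> T0 A | T1 B | a
  T0 -> a
  T1 -> b

CYK fill:
  [0..0]={A,B,S,T0}  "a"  orig:{A,B,S}
  [1..1]={T1}  "b"  orig:{}
  [2..2]={T1}  "b"  orig:{}
  [3..3]={A,B,S,T0}  "a"  orig:{A,B,S}
  [0..1]=∅  "ab"
  [1..2]=∅  "bb"
  [2..3]={A,B,S}  "ba"
  [0..2]=∅  "abb"
  [1..3]={A,B,S}  "bba"
  [0..3]={A,B,S}  "abba"

S ∈ T[0,3] ⇒ YES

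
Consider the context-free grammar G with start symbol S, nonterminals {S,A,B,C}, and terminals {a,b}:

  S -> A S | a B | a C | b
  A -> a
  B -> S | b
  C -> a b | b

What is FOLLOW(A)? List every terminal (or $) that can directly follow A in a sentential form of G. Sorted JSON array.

FIRST iteration:
round 1:
  A via A→a: +{a}
  B via B→b: +{b}
  C via C→a b: +{a}
  C via C→b: +{b}
  S via S→A S: +{a}
  S via S→b: +{b}
  FIRST[S]={a,b}  FIRST[A]={a}  FIRST[B]={b}  FIRST[C]={a,b}
round 2:
  B via B→S: +{a}
  FIRST[S]={a,b}  FIRST[A]={a}  FIRST[B]={a,b}  FIRST[C]={a,b}
round 3: (no change)
  FIRST[S]={a,b}  FIRST[A]={a}  FIRST[B]={a,b}  FIRST[C]={a,b}

Compute FOLLOW by fixpoint:
FOLLOW(S) := {$}
round 1:
  S→A S: FOLLOW(A) ⊇ FIRST(S) = {a,b}; new: +{a,b}
  S→a B: FOLLOW(B) ⊇ FOLLOW(S) ⊇ {$}; new: +{$}
  S→a C: FOLLOW(C) ⊇ FOLLOW(S) ⊇ {$}; new: +{$}
  FOLLOW[S]={$}  FOLLOW[A]={a,b}  FOLLOW[B]={$}  FOLLOW[C]={$}
round 2: (stable)
  FOLLOW[S]={$}  FOLLOW[A]={a,b}  FOLLOW[B]={$}  FOLLOW[C]={$}

FOLLOW(A) = ["a", "b"]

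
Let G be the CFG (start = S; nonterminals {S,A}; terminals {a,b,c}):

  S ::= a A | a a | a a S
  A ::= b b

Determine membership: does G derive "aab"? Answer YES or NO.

Convert to CNF:
  S -> T1 A | T1 T1 | T1 X2
  A -> T0 T0
  T0 -> b
  T1 -> a
  X2 -> T1 S

CYK fill:
  T[0,0] 'a' = {T1}  orig:{}
  T[1,1] 'a' = {T1}  orig:{}
  T[2,2] 'b' = {T0}  orig:{}
  T[0,1] 'aa' = {S}
  T[1,2] 'ab' = ∅
  T[0,2] 'aab' = ∅

S ∉ T[0,2] ⇒ NO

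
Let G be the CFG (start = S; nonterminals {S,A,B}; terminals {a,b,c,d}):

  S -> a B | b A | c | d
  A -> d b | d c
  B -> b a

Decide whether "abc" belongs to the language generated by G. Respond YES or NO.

Convert to CNF:
  S -> T1 A | T3 B | c | d
  A -> T0 T1 | T0 T2
  B -> T1 T3
  T0 -> d
  T1 -> b
  T2 -> c
  T3 -> a

CYK fill:
  [0..0]={T3}  "a"  orig:{}
  [1..1]={T1}  "b"  orig:{}
  [2..2]={S,T2}  "c"  orig:{S}
  [0..1]=∅  "ab"
  [1..2]=∅  "bc"
  [0..2]=∅  "abc"

S ∉ T[0,2] ⇒ NO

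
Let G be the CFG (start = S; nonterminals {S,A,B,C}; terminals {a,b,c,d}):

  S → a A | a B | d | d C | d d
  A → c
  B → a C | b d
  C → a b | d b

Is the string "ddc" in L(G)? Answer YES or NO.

Convert to CNF:
  S -> T0 A | T0 B | T2 C | T2 T2 | d
  A -> c
  B -> T0 C | T1 T2
  C -> T0 T1 | T2 T1
  T0 -> a
  T1 -> b
  T2 -> d

Fill CYK table bottom-up:
  T[0,0] 'd' = {S,T2}  orig:{S}
  T[1,1] 'd' = {S,T2}  orig:{S}
  T[2,2] 'c' = {A}
  T[0,1] 'dd' = {S}
  T[1,2] 'dc' = ∅
  T[0,2] 'ddc' = ∅

S ∉ T[0,2] ⇒ NO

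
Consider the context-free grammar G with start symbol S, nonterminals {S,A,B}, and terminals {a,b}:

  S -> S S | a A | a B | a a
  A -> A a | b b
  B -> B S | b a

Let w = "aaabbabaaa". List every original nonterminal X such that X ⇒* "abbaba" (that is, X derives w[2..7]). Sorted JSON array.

Convert to CNF:
  S -> S S | T0 A | T0 B | T0 T0
  A -> A T0 | T1 T1
  B -> B S | T1 T0
  T0 -> a
  T1 -> b

CYK table (by increasing span), restricted to cells inside w[2..7]:
  cell(2,2) a: {T0}  orig:{}
  cell(3,3) b: {T1}  orig:{}
  cell(4,4) b: {T1}  orig:{}
  cell(5,5) a: {T0}  orig:{}
  cell(6,6) b: {T1}  orig:{}
  cell(7,7) a: {T0}  orig:{}
  cell(2,3) ab: ∅
  cell(3,4) bb: {A}
  cell(4,5) ba: {B}
  cell(5,6) ab: ∅
  cell(6,7) ba: {B}
  cell(2,4) abb: {S}
  cell(3,5) bba: {A}
  cell(4,6) bab: ∅
  cell(5,7) aba: {S}
  cell(2,5) abba: {S}
  cell(3,6) bbab: ∅
  cell(4,7) baba: ∅
  cell(2,6) abbab: ∅
  cell(3,7) bbaba: ∅
  cell(2,7) abbaba: {S}

Original NTs in T[2,7] deriving "abbaba": ["S"]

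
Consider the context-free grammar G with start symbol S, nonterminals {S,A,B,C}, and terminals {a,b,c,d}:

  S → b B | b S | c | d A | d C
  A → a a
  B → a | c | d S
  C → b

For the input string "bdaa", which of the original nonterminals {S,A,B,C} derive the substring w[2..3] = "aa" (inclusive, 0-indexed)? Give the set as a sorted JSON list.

Convert to CNF:
  S -> T1 A | T1 C | T2 B | T2 S | c
  A -> T0 T0
  B -> T1 S | a | c
  C -> b
  T0 -> a
  T1 -> d
  T2 -> b

CYK table (by increasing span) (cells [i..j] with 2 ≤ i ≤ j ≤ 3 only):
  [2..2]={B,T0}  "a"  orig:{B}
  [3..3]={B,T0}  "a"  orig:{B}
  [2..3]={A}  "aa"

Original NTs in T[2,3] deriving "aa": ["A"]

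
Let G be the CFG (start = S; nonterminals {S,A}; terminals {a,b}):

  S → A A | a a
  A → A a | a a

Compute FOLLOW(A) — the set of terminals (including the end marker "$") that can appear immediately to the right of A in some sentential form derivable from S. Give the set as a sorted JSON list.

FIRST iteration:
round 1:
  A via A→a a: +{a}
  S via S→A A: +{a}
  FIRST(S)={a}  FIRST(A)={a}
round 2: (stable)
  FIRST(S)={a}  FIRST(A)={a}

FOLLOW sets:
initialize: $ ∈ FOLLOW(S)
pass 1:
  A→A a: FOLLOW(A) ⊇ FIRST(a) = {a}; new: +{a}
  S→A A: FOLLOW(A) ⊇ FOLLOW(S) ⊇ {$}; new: +{$}
  FOLLOW(S)={$}  FOLLOW(A)={$,a}
pass 2: (no change)
  FOLLOW(S)={$}  FOLLOW(A)={$,a}

FOLLOW(A) = ["$", "a"]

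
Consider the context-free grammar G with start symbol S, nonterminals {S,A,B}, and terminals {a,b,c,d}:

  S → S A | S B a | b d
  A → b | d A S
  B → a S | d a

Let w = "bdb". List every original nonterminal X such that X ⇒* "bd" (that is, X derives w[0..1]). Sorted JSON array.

Convert to CNF:
  S -> S A | S X4 | T2 T0
  A -> T0 X3 | b
  B -> T0 T1 | T1 S
  T0 -> d
  T1 -> a
  T2 -> b
  X3 -> A S
  X4 -> B T1

CYK table (by increasing span) (cells [i..j] with 0 ≤ i ≤ j ≤ 1 only):
  cell(0,0) b: {A,T2}  orig:{A}
  cell(1,1) d: {T0}  orig:{}
  cell(0,1) bd: {S}

Original NTs in T[0,1] deriving "bd": ["S"]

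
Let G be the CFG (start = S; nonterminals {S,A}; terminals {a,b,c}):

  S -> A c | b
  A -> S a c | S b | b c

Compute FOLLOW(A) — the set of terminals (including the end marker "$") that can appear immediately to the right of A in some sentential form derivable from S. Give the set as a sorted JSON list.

FIRST iteration:
round 1:
  A via A→b c: +{b}
  S via S→A c: +{b}
  S: {b}  A: {b}
round 2: (no change)
  S: {b}  A: {b}

FOLLOW iteration:
seed FOLLOW(S) with $
pass 1:
  A→S a c: FOLLOW(S) ⊇ FIRST(a) = {a}; new: +{a}
  A→S b: FOLLOW(S) ⊇ FIRST(b) = {b}; new: +{b}
  S→A c: FOLLOW(A) ⊇ FIRST(c) = {c}; new: +{c}
  FOLLOW(S)={$,a,b}  FOLLOW(A)={c}
pass 2: — fixpoint
  FOLLOW(S)={$,a,b}  FOLLOW(A)={c}

FOLLOW(A) = ["c"]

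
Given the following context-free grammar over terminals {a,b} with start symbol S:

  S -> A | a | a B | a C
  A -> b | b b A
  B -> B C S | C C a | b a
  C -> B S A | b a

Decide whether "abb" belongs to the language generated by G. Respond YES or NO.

Convert to CNF:
  S -> T0 X6 | T1 B | T1 C | a | b
  A -> T0 X2 | b
  B -> B X3 | C X4 | T0 T1
  C -> B X5 | T0 T1
  T0 -> b
  T1 -> a
  X2 -> T0 A
  X3 -> C S
  X4 -> C T1
  X5 -> S A
  X6 -> T0 A

CYK table (by increasing span):
  cell(0,0) a: {S,T1}  orig:{S}
  cell(1,1) b: {A,S,T0}  orig:{A,S}
  cell(2,2) b: {A,S,T0}  orig:{A,S}
  cell(0,1) ab: {X5}  orig:{}
  cell(1,2) bb: {X2,X5,X6}  orig:{}
  cell(0,2) abb: ∅

S ∉ T[0,2] ⇒ NO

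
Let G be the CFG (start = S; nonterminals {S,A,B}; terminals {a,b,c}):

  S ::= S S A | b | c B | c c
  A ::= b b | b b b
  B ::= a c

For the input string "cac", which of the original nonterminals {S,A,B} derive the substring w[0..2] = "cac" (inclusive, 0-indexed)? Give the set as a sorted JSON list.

Convert to CNF:
  S -> S X4 | T2 B | T2 T2 | b
  A -> T0 T0 | T0 X3
  B -> T1 T2
  T0 -> b
  T1 -> a
  T2 -> c
  X3 -> T0 T0
  X4 -> S A

CYK fill (cells [i..j] with 0 ≤ i ≤ j ≤ 2 only):
  cell(0,0) c: {T2}  orig:{}
  cell(1,1) a: {T1}  orig:{}
  cell(2,2) c: {T2}  orig:{}
  cell(0,1) ca: ∅
  cell(1,2) ac: {B}
  cell(0,2) cac: {S}

Original NTs in T[0,2] deriving "cac": ["S"]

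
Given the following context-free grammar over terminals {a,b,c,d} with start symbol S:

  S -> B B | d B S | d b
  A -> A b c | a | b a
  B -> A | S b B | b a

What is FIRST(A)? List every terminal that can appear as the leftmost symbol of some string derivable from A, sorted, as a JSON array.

FIRST sets, iterate to fixpoint:
iter 1:
  A via A→a: +{a}
  A via A→b a: +{b}
  B via B→A: +{a,b}
  S via S→B B: +{a,b}
  S via S→d B S: +{d}
  FIRST(S)={a,b,d}  FIRST(A)={a,b}  FIRST(B)={a,b}
iter 2:
  B via B→S b B: +{d}
  FIRST(S)={a,b,d}  FIRST(A)={a,b}  FIRST(B)={a,b,d}
iter 3: (stable)
  FIRST(S)={a,b,d}  FIRST(A)={a,b}  FIRST(B)={a,b,d}

FIRST(A) = ["a", "b"]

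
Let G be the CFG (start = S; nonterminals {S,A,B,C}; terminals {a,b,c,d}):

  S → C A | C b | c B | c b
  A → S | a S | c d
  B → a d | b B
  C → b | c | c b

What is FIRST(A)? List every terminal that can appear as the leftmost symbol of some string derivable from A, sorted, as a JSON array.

FIRST sets, iterate to fixpoint:
round 1:
  A via A→a S: +{a}
  A via A→c d: +{c}
  B via B→a d: +{a}
  B via B→b B: +{b}
  C via C→b: +{b}
  C via C→c: +{c}
  S via S→C A: +{b,c}
  FIRST[S]={b,c}  FIRST[A]={a,c}  FIRST[B]={a,b}  FIRST[C]={b,c}
round 2:
  A via A→S: +{b}
  FIRST[S]={b,c}  FIRST[A]={a,b,c}  FIRST[B]={a,b}  FIRST[C]={b,c}
round 3: (stable)
  FIRST[S]={b,c}  FIRST[A]={a,b,c}  FIRST[B]={a,b}  FIRST[C]={b,c}

FIRST(A) = ["a", "b", "c"]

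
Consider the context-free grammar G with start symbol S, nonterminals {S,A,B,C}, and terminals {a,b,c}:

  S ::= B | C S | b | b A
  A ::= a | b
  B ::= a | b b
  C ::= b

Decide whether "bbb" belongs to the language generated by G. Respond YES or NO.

CNF form of G:
  S -> C S | T0 A | T0 T0 | a | b
  A -> a | b
  B -> T0 T0 | a
  C -> b
  T0 -> b

Fill CYK table bottom-up:
  [0..0]={A,C,S,T0}  "b"  orig:{A,C,S}
  [1..1]={A,C,S,T0}  "b"  orig:{A,C,S}
  [2..2]={A,C,S,T0}  "b"  orig:{A,C,S}
  [0..1]={B,S}  "bb"
  [1..2]={B,S}  "bb"
  [0..2]={S}  "bbb"

S ∈ T[0,2] ⇒ YES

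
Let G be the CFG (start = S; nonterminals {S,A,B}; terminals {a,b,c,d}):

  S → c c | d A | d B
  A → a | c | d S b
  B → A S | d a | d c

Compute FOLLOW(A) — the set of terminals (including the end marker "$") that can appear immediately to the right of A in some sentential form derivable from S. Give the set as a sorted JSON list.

Compute FIRST by fixpoint:
round 1:
  A via A→a: +{a}
  A via A→c: +{c}
  A via A→d S b: +{d}
  B via B→A S: +{a,c,d}
  S via S→c c: +{c}
  S via S→d A: +{d}
  FIRST(S)={c,d}  FIRST(A)={a,c,d}  FIRST(B)={a,c,d}
round 2: (stable)
  FIRST(S)={c,d}  FIRST(A)={a,c,d}  FIRST(B)={a,c,d}

FOLLOW sets:
seed FOLLOW(S) with $
[1]
  A→d S b: FOLLOW(S) ⊇ FIRST(b) = {b}; new: +{b}
  B→A S: FOLLOW(A) ⊇ FIRST(S) = {c,d}; new: +{c,d}
  S→d A: FOLLOW(A) ⊇ FOLLOW(S) ⊇ {$,b}; new: +{$,b}
  S→d B: FOLLOW(B) ⊇ FOLLOW(S) ⊇ {$,b}; new: +{$,b}
  S: {$,b}  A: {$,b,c,d}  B: {$,b}
[2] done
  S: {$,b}  A: {$,b,c,d}  B: {$,b}

FOLLOW(A) = ["$", "b", "c", "d"]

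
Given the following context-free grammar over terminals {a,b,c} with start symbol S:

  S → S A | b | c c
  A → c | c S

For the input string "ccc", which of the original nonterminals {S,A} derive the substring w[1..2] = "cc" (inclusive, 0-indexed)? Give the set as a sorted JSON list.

CNF form of G:
  S -> S A | T0 T0 | b
  A -> T0 S | c
  T0 -> c

CYK table (by increasing span) (cells [i..j] with 1 ≤ i ≤ j ≤ 2 only):
  [1..1]={A,T0}  "c"  orig:{A}
  [2..2]={A,T0}  "c"  orig:{A}
  [1..2]={S}  "cc"

Original NTs in T[1,2] deriving "cc": ["S"]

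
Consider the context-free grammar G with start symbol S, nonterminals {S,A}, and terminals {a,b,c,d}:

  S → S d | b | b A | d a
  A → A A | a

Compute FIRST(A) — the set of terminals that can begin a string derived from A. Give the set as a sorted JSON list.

Compute FIRST by fixpoint:
pass 1:
  A via A→a: +{a}
  S via S→b: +{b}
  S via S→d a: +{d}
  FIRST[S]={b,d}  FIRST[A]={a}
pass 2: — fixpoint
  FIRST[S]={b,d}  FIRST[A]={a}

FIRST(A) = ["a"]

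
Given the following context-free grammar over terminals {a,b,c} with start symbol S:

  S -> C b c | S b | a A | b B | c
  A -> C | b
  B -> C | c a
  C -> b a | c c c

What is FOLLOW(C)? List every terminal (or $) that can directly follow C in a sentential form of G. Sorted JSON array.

FIRST sets, iterate to fixpoint:
round 1:
  A via A→b: +{b}
  B via B→c a: +{c}
  C via C→b a: +{b}
  C via C→c c c: +{c}
  S via S→C b c: +{b,c}
  S via S→a A: +{a}
  FIRST[S]={a,b,c}  FIRST[A]={b}  FIRST[B]={c}  FIRST[C]={b,c}
round 2:
  A via A→C: +{c}
  B via B→C: +{b}
  FIRST[S]={a,b,c}  FIRST[A]={b,c}  FIRST[B]={b,c}  FIRST[C]={b,c}
round 3: (no change)
  FIRST[S]={a,b,c}  FIRST[A]={b,c}  FIRST[B]={b,c}  FIRST[C]={b,c}

Compute FOLLOW by fixpoint:
initialize: $ ∈ FOLLOW(S)
pass 1:
  S→C b c: FOLLOW(C) ⊇ FIRST(b) = {b}; new: +{b}
  S→S b: FOLLOW(S) ⊇ FIRST(b) = {b}; new: +{b}
  S→a A: FOLLOW(A) ⊇ FOLLOW(S) ⊇ {$,b}; new: +{$,b}
  S→b B: FOLLOW(B) ⊇ FOLLOW(S) ⊇ {$,b}; new: +{$,b}
  FOLLOW[S]={$,b}  FOLLOW[A]={$,b}  FOLLOW[B]={$,b}  FOLLOW[C]={b}
pass 2:
  A→C: FOLLOW(C) ⊇ FOLLOW(A) ⊇ {$,b}; new: +{$}
  FOLLOW[S]={$,b}  FOLLOW[A]={$,b}  FOLLOW[B]={$,b}  FOLLOW[C]={$,b}
pass 3: (no change)
  FOLLOW[S]={$,b}  FOLLOW[A]={$,b}  FOLLOW[B]={$,b}  FOLLOW[C]={$,b}

FOLLOW(C) = ["$", "b"]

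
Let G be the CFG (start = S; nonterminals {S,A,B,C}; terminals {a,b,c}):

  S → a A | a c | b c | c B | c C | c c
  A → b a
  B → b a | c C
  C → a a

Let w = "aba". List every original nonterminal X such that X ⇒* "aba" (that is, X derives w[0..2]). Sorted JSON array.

Convert to CNF:
  S -> T0 T2 | T1 A | T1 T2 | T2 B | T2 C | T2 T2
  A -> T0 T1
  B -> T0 T1 | T2 C
  C -> T1 T1
  T0 -> b
  T1 -> a
  T2 -> c

Fill CYK table bottom-up, restricted to cells inside w[0..2]:
  T[0,0] 'a' = {T1}  orig:{}
  T[1,1] 'b' = {T0}  orig:{}
  T[2,2] 'a' = {T1}  orig:{}
  T[0,1] 'ab' = ∅
  T[1,2] 'ba' = {A,B}
  T[0,2] 'aba' = {S}

Original NTs in T[0,2] deriving "aba": ["S"]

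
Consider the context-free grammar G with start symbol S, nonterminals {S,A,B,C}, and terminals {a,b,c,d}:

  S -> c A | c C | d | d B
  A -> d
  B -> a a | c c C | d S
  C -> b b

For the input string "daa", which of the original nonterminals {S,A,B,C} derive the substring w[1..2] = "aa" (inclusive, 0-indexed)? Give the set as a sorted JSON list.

Convert to CNF:
  S -> T1 A | T1 C | T2 B | d
  A -> d
  B -> T0 T0 | T1 X4 | T2 S
  C -> T3 T3
  T0 -> a
  T1 -> c
  T2 -> d
  T3 -> b
  X4 -> T1 C

CYK fill (cells [i..j] with 1 ≤ i ≤ j ≤ 2 only):
  T[1,1] 'a' = {T0}  orig:{}
  T[2,2] 'a' = {T0}  orig:{}
  T[1,2] 'aa' = {B}

Original NTs in T[1,2] deriving "aa": ["B"]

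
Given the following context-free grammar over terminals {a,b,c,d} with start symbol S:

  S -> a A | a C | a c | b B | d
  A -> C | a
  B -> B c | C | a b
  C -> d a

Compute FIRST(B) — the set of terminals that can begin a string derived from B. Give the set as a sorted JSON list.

FIRST sets, iterate to fixpoint:
round 1:
  A via A→a: +{a}
  B via B→a b: +{a}
  C via C→d a: +{d}
  S via S→a A: +{a}
  S via S→b B: +{b}
  S via S→d: +{d}
  FIRST[S]={a,b,d}  FIRST[A]={a}  FIRST[B]={a}  FIRST[C]={d}
round 2:
  A via A→C: +{d}
  B via B→C: +{d}
  FIRST[S]={a,b,d}  FIRST[A]={a,d}  FIRST[B]={a,d}  FIRST[C]={d}
round 3: (no change)
  FIRST[S]={a,b,d}  FIRST[A]={a,d}  FIRST[B]={a,d}  FIRST[C]={d}

FIRST(B) = ["a", "d"]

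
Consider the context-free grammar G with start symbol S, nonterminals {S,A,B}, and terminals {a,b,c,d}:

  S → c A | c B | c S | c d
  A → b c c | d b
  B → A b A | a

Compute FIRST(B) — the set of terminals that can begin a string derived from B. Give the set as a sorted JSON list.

FIRST iteration:
[1]
  A via A→b c c: +{b}
  A via A→d b: +{d}
  B via B→A b A: +{b,d}
  B via B→a: +{a}
  S via S→c A: +{c}
  FIRST[S]={c}  FIRST[A]={b,d}  FIRST[B]={a,b,d}
[2] done
  FIRST[S]={c}  FIRST[A]={b,d}  FIRST[B]={a,b,d}

FIRST(B) = ["a", "b", "d"]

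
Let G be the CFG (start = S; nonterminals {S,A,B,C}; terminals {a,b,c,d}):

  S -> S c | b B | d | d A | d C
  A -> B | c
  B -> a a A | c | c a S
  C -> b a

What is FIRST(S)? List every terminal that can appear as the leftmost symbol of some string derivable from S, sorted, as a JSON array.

FIRST sets, iterate to fixpoint:
[1]
  A via A→c: +{c}
  B via B→a a A: +{a}
  B via B→c: +{c}
  C via C→b a: +{b}
  S via S→b B: +{b}
  S via S→d: +{d}
  S: {b,d}  A: {c}  B: {a,c}  C: {b}
[2]
  A via A→B: +{a}
  S: {b,d}  A: {a,c}  B: {a,c}  C: {b}
[3] (no change)
  S: {b,d}  A: {a,c}  B: {a,c}  C: {b}

FIRST(S) = ["b", "d"]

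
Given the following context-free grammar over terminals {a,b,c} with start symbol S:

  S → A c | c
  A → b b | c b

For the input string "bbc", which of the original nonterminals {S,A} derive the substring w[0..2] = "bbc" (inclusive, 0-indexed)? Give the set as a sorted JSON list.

CNF form of G:
  S -> A T1 | c
  A -> T0 T0 | T1 T0
  T0 -> b
  T1 -> c

CYK table (by increasing span) (cells [i..j] with 0 ≤ i ≤ j ≤ 2 only):
  [0..0]={T0}  "b"  orig:{}
  [1..1]={T0}  "b"  orig:{}
  [2..2]={S,T1}  "c"  orig:{S}
  [0..1]={A}  "bb"
  [1..2]=∅  "bc"
  [0..2]={S}  "bbc"

Original NTs in T[0,2] deriving "bbc": ["S"]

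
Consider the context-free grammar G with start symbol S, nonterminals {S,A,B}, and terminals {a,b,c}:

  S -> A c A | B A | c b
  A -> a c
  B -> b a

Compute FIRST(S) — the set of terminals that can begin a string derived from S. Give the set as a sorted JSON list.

FIRST iteration:
iter 1:
  A via A→a c: +{a}
  B via B→b a: +{b}
  S via S→A c A: +{a}
  S via S→B A: +{b}
  S via S→c b: +{c}
  FIRST[S]={a,b,c}  FIRST[A]={a}  FIRST[B]={b}
iter 2: (stable)
  FIRST[S]={a,b,c}  FIRST[A]={a}  FIRST[B]={b}

FIRST(S) = ["a", "b", "c"]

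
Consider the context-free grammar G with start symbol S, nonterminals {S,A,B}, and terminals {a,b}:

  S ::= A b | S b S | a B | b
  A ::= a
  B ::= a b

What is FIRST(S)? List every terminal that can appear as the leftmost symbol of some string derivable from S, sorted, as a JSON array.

Compute FIRST by fixpoint:
iter 1:
  A via A→a: +{a}
  B via B→a b: +{a}
  S via S→A b: +{a}
  S via S→b: +{b}
  FIRST(S)={a,b}  FIRST(A)={a}  FIRST(B)={a}
iter 2: (no change)
  FIRST(S)={a,b}  FIRST(A)={a}  FIRST(B)={a}

FIRST(S) = ["a", "b"]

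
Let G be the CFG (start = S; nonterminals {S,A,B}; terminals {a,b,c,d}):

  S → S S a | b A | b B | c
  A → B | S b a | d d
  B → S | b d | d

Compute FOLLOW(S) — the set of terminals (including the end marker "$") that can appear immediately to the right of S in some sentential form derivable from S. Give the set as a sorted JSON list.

Compute FIRST by fixpoint:
iter 1:
  A via A→d d: +{d}
  B via B→b d: +{b}
  B via B→d: +{d}
  S via S→b A: +{b}
  S via S→c: +{c}
  S: {b,c}  A: {d}  B: {b,d}
iter 2:
  A via A→B: +{b}
  A via A→S b a: +{c}
  B via B→S: +{c}
  S: {b,c}  A: {b,c,d}  B: {b,c,d}
iter 3: — fixpoint
  S: {b,c}  A: {b,c,d}  B: {b,c,d}

Compute FOLLOW by fixpoint:
FOLLOW(S) := {$}
pass 1:
  A→S b a: FOLLOW(S) ⊇ FIRST(b) = {b}; new: +{b}
  S→S S a: FOLLOW(S) ⊇ FIRST(S) = {b,c}; new: +{c}
  S→S S a: FOLLOW(S) ⊇ FIRST(a) = {a}; new: +{a}
  S→b A: FOLLOW(A) ⊇ FOLLOW(S) ⊇ {$,a,b,c}; new: +{$,a,b,c}
  S→b B: FOLLOW(B) ⊇ FOLLOW(S) ⊇ {$,a,b,c}; new: +{$,a,b,c}
  FOLLOW(S)={$,a,b,c}  FOLLOW(A)={$,a,b,c}  FOLLOW(B)={$,a,b,c}
pass 2: done
  FOLLOW(S)={$,a,b,c}  FOLLOW(A)={$,a,b,c}  FOLLOW(B)={$,a,b,c}

FOLLOW(S) = ["$", "a", "b", "c"]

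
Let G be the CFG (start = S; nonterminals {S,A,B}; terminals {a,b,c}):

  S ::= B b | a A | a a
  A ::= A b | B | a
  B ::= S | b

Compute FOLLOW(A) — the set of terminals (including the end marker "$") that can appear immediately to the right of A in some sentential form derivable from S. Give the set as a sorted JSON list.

FIRST iteration:
[1]
  A via A→a: +{a}
  B via B→b: +{b}
  S via S→B b: +{b}
  S via S→a A: +{a}
  S: {a,b}  A: {a}  B: {b}
[2]
  A via A→B: +{b}
  B via B→S: +{a}
  S: {a,b}  A: {a,b}  B: {a,b}
[3] (no change)
  S: {a,b}  A: {a,b}  B: {a,b}

Compute FOLLOW by fixpoint:
seed FOLLOW(S) with $
[1]
  A→A b: FOLLOW(A) ⊇ FIRST(b) = {b}; new: +{b}
  A→B: FOLLOW(B) ⊇ FOLLOW(A) ⊇ {b}; new: +{b}
  B→S: FOLLOW(S) ⊇ FOLLOW(B) ⊇ {b}; new: +{b}
  S→a A: FOLLOW(A) ⊇ FOLLOW(S) ⊇ {$,b}; new: +{$}
  FOLLOW(S)={$,b}  FOLLOW(A)={$,b}  FOLLOW(B)={b}
[2]
  A→B: FOLLOW(B) ⊇ FOLLOW(A) ⊇ {$,b}; new: +{$}
  FOLLOW(S)={$,b}  FOLLOW(A)={$,b}  FOLLOW(B)={$,b}
[3] done
  FOLLOW(S)={$,b}  FOLLOW(A)={$,b}  FOLLOW(B)={$,b}

FOLLOW(A) = ["$", "b"]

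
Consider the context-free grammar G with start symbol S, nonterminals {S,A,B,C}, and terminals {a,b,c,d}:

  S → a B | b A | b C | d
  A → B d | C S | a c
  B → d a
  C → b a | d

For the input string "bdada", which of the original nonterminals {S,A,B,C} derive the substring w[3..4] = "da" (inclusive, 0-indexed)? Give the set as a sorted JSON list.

Convert to CNF:
  S -> T1 B | T3 A | T3 C | d
  A -> B T0 | C S | T1 T2
  B -> T0 T1
  C -> T3 T1 | d
  T0 -> d
  T1 -> a
  T2 -> c
  T3 -> b

Fill CYK table bottom-up, restricted to cells inside w[3..4]:
  T[3,3] 'd' = {C,S,T0}  orig:{C,S}
  T[4,4] 'a' = {T1}  orig:{}
  T[3,4] 'da' = {B}

Original NTs in T[3,4] deriving "da": ["B"]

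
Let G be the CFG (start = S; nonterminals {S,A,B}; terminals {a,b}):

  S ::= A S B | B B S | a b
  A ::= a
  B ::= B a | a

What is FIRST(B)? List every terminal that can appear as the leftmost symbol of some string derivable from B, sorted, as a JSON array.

Compute FIRST by fixpoint:
[1]
  A via A→a: +{a}
  B via B→a: +{a}
  S via S→A S B: +{a}
  FIRST[S]={a}  FIRST[A]={a}  FIRST[B]={a}
[2] (stable)
  FIRST[S]={a}  FIRST[A]={a}  FIRST[B]={a}

FIRST(B) = ["a"]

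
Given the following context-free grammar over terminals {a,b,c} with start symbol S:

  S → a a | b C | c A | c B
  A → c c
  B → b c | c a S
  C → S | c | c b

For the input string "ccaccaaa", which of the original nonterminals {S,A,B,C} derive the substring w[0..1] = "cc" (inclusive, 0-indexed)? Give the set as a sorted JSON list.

Convert to CNF:
  S -> T0 A | T0 B | T1 C | T2 T2
  A -> T0 T0
  B -> T0 X3 | T1 T0
  C -> T0 A | T0 B | T0 T1 | T1 C | T2 T2 | c
  T0 -> c
  T1 -> b
  T2 -> a
  X3 -> T2 S

CYK fill, restricted to cells inside w[0..1]:
  cell(0,0) c: {C,T0}  orig:{C}
  cell(1,1) c: {C,T0}  orig:{C}
  cell(0,1) cc: {A}

Original NTs in T[0,1] deriving "cc": ["A"]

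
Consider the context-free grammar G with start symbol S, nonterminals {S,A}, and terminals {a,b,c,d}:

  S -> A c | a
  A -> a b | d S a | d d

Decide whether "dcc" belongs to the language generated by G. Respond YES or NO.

Convert to CNF:
  S -> A T3 | a
  A -> T0 T1 | T2 T2 | T2 X4
  T0 -> a
  T1 -> b
  T2 -> d
  T3 -> c
  X4 -> S T0

CYK fill:
  cell(0,0) d: {T2}  orig:{}
  cell(1,1) c: {T3}  orig:{}
  cell(2,2) c: {T3}  orig:{}
  cell(0,1) dc: ∅
  cell(1,2) cc: ∅
  cell(0,2) dcc: ∅

S ∉ T[0,2] ⇒ NO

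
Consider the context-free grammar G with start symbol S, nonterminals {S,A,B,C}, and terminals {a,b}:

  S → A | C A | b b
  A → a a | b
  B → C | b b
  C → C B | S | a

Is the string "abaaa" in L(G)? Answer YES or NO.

Convert to CNF:
  S -> C A | T0 T0 | T1 T1 | b
  A -> T0 T0 | b
  B -> C A | C B | T0 T0 | T1 T1 | a | b
  C -> C A | C B | T0 T0 | T1 T1 | a | b
  T0 -> a
  T1 -> b

Fill CYK table bottom-up:
  T[0,0] 'a' = {B,C,T0}  orig:{B,C}
  T[1,1] 'b' = {A,B,C,S,T1}  orig:{A,B,C,S}
  T[2,2] 'a' = {B,C,T0}  orig:{B,C}
  T[3,3] 'a' = {B,C,T0}  orig:{B,C}
  T[4,4] 'a' = {B,C,T0}  orig:{B,C}
  T[0,1] 'ab' = {B,C,S}
  T[1,2] 'ba' = {B,C}
  T[2,3] 'aa' = {A,B,C,S}
  T[3,4] 'aa' = {A,B,C,S}
  T[0,2] 'aba' = {B,C}
  T[1,3] 'baa' = {B,C,S}
  T[2,4] 'aaa' = {B,C,S}
  T[0,3] 'abaa' = {B,C,S}
  T[1,4] 'baaa' = {B,C,S}
  T[0,4] 'abaaa' = {B,C,S}

S ∈ T[0,4] ⇒ YES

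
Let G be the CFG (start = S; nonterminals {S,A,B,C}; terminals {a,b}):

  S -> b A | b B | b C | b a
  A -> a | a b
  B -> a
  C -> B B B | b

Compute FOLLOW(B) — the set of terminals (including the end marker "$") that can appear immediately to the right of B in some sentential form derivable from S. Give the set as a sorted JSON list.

Compute FIRST by fixpoint:
iter 1:
  A via A→a: +{a}
  B via B→a: +{a}
  C via C→B B B: +{a}
  C via C→b: +{b}
  S via S→b A: +{b}
  FIRST[S]={b}  FIRST[A]={a}  FIRST[B]={a}  FIRST[C]={a,b}
iter 2: (no change)
  FIRST[S]={b}  FIRST[A]={a}  FIRST[B]={a}  FIRST[C]={a,b}

Compute FOLLOW by fixpoint:
initialize: $ ∈ FOLLOW(S)
iter 1:
  C→B B B: FOLLOW(B) ⊇ FIRST(B) = {a}; new: +{a}
  S→b A: FOLLOW(A) ⊇ FOLLOW(S) ⊇ {$}; new: +{$}
  S→b B: FOLLOW(B) ⊇ FOLLOW(S) ⊇ {$}; new: +{$}
  S→b C: FOLLOW(C) ⊇ FOLLOW(S) ⊇ {$}; new: +{$}
  S: {$}  A: {$}  B: {$,a}  C: {$}
iter 2: (stable)
  S: {$}  A: {$}  B: {$,a}  C: {$}

FOLLOW(B) = ["$", "a"]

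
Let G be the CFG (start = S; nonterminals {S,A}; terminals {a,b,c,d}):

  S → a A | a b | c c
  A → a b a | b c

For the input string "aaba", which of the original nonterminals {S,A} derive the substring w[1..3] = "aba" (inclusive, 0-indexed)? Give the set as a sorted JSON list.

Convert to CNF:
  S -> T0 A | T0 T1 | T2 T2
  A -> T0 X3 | T1 T2
  T0 -> a
  T1 -> b
  T2 -> c
  X3 -> T1 T0

Fill CYK table bottom-up — only the sub-triangle for w[1..3]:
  [1..1]={T0}  "a"  orig:{}
  [2..2]={T1}  "b"  orig:{}
  [3..3]={T0}  "a"  orig:{}
  [1..2]={S}  "ab"
  [2..3]={X3}  "ba"  orig:{}
  [1..3]={A}  "aba"

Original NTs in T[1,3] deriving "aba": ["A"]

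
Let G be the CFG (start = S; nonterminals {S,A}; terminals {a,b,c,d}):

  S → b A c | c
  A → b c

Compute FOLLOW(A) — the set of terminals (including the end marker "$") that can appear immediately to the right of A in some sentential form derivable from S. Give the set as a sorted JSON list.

Compute FIRST by fixpoint:
[1]
  A via A→b c: +{b}
  S via S→b A c: +{b}
  S via S→c: +{c}
  FIRST[S]={b,c}  FIRST[A]={b}
[2] — fixpoint
  FIRST[S]={b,c}  FIRST[A]={b}

FOLLOW iteration:
initialize: $ ∈ FOLLOW(S)
round 1:
  S→b A c: FOLLOW(A) ⊇ FIRST(c) = {c}; new: +{c}
  FOLLOW(S)={$}  FOLLOW(A)={c}
round 2: (no change)
  FOLLOW(S)={$}  FOLLOW(A)={c}

FOLLOW(A) = ["c"]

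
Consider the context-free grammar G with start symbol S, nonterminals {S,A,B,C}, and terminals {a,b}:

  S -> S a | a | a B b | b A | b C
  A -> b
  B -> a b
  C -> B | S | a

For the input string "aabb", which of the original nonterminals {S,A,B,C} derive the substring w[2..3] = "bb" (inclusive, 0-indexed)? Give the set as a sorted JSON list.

Convert to CNF:
  S -> S T0 | T0 X3 | T1 A | T1 C | a
  A -> b
  B -> T0 T1
  C -> S T0 | T0 T1 | T0 X2 | T1 A | T1 C | a
  T0 -> a
  T1 -> b
  X2 -> B T1
  X3 -> B T1

Fill CYK table bottom-up (cells [i..j] with 2 ≤ i ≤ j ≤ 3 only):
  T[2,2] 'b' = {A,T1}  orig:{A}
  T[3,3] 'b' = {A,T1}  orig:{A}
  T[2,3] 'bb' = {C,S}

Original NTs in T[2,3] deriving "bb": ["C", "S"]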